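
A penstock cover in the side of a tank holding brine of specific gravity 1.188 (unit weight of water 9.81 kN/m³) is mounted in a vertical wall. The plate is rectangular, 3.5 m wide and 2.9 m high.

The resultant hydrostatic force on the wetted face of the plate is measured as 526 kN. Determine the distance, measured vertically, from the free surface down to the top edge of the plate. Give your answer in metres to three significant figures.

d_top ≈ 3.00 m

γ = 1.188 × 9.81 = 11.65428 kN/m³.
A = 3.5 × 2.9 = 10.15 m².
From F = γ·h_c·A, the centroid depth is h_c = 526/(11.65428 × 10.15) = 4.44666 m.
The centroid lies 2.9/2 = 1.45 m below the top edge, so the top edge sits at h_top = 4.44666 − 1.45 = 2.99666 m below the surface.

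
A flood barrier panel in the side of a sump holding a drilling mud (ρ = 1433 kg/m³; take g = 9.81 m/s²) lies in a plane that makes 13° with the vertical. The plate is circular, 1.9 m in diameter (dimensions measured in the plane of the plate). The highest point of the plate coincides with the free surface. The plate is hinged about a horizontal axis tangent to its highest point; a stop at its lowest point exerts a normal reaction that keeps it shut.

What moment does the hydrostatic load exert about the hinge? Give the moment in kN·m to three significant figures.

γ = ρg = 1433 × 9.81 / 1000 = 14.05773 kN/m³.
The plate makes 13° with the vertical, i.e. θ = 90° − 13° = 77° to the horizontal. Measuring y along the incline from the free-surface line, vertical depth h = y·sinθ with sinθ = 0.974370.
The centroid is at the centre, 0.95 m below the top of the plate, so y_c = 0.95 m and h_c = 0.95 × 0.974370 = 0.925651 m.
A = π(0.95)² = 2.83529 m².
Resultant F = γ·h_c·A = 14.05773 × 0.925651 × 2.83529 = 36.8944 kN.
I_c = πr⁴/4 = π × 0.95⁴/4 = 0.639712 m⁴.
Centre of pressure: y_p = y_c + I_c/(y_c·A) = 0.95 + 0.639712/(0.95 × 2.83529) = 0.95 + 0.2375 = 1.1875 m along the plane.
The resultant acts 0.95 + 0.2375 = 1.1875 m (along the plate) below the hinge at the top edge, so the moment about the hinge is M = F × 1.1875 = 36.8944 × 1.1875 = 43.8121 kN·m.

M ≈ 43.8 kN·m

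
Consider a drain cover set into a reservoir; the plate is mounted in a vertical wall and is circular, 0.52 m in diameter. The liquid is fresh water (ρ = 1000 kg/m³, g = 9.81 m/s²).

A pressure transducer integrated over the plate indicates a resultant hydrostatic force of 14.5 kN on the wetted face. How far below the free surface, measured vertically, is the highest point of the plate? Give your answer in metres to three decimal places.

d_top ≈ 6.700 m

γ = ρg = 1000 × 9.81 = 9810 N/m³ = 9.81 kN/m³.
A = π(0.26)² = 0.212372 m².
From F = γ·h_c·A, the centroid depth is h_c = 14.5/(9.81 × 0.212372) = 6.95988 m.
The centroid is at the centre, 0.26 m below the top of the plate, so the highest point sits at h_top = 6.95988 − 0.26 = 6.69988 m below the surface.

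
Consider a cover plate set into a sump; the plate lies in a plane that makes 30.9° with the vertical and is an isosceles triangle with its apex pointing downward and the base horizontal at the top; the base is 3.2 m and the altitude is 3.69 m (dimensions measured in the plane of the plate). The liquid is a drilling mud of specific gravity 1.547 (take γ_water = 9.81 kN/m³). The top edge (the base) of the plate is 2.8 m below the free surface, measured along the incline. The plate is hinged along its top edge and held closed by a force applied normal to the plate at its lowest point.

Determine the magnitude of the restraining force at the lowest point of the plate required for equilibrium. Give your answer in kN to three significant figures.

γ = 1.547 × 9.81 = 15.17607 kN/m³.
The plate makes 30.9° with the vertical, i.e. θ = 90° − 30.9° = 59.1° to the horizontal. Measuring y along the incline from the free-surface line, vertical depth h = y·sinθ with sinθ = 0.858065.
With the apex down, the centroid sits h/3 = 3.69/3 = 1.23 m below the base (the top edge), so y_c = 2.8 + 1.23 = 4.03 m and h_c = 4.03 × 0.858065 = 3.458 m.
A = ½ × 3.2 × 3.69 = 5.904 m².
Resultant F = γ·h_c·A = 15.17607 × 3.458 × 5.904 = 309.835 kN.
I_c = b·h³/36 = 3.2 × 3.69³/36 = 4.46608 m⁴.
Centre of pressure: y_p = y_c + I_c/(y_c·A) = 4.03 + 4.46608/(4.03 × 5.904) = 4.03 + 0.187705 = 4.21771 m along the plane.
The resultant acts 1.23 + 0.187705 = 1.4177 m (along the plate) below the hinge at the top edge, so the moment about the hinge is M = F × 1.4177 = 309.835 × 1.4177 = 439.253 kN·m.
A normal force at the bottom, 3.69 m from the hinge, must supply this moment: P = 439.253/3.69 = 119.039 kN.

P ≈ 119 kN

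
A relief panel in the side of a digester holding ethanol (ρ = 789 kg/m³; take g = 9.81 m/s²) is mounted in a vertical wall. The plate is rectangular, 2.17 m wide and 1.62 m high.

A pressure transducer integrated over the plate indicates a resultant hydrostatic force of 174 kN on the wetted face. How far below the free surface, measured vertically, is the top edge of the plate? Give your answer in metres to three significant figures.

d_top ≈ 5.58 m

γ = ρg = 789 × 9.81 / 1000 = 7.74009 kN/m³.
A = 2.17 × 1.62 = 3.5154 m².
From F = γ·h_c·A, the centroid depth is h_c = 174/(7.74009 × 3.5154) = 6.39482 m.
The centroid lies 1.62/2 = 0.81 m below the top edge, so the top edge sits at h_top = 6.39482 − 0.81 = 5.58482 m below the surface.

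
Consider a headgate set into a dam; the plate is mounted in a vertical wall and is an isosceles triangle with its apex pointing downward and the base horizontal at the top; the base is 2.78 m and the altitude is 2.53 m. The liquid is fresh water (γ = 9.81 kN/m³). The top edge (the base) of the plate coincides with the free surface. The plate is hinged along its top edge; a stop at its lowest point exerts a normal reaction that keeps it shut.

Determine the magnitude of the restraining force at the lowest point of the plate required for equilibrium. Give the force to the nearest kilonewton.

γ = 9.81 kN/m³.
With the apex down, the centroid sits h/3 = 2.53/3 = 0.843333 m below the base (the top edge), so the centroid depth is h_c = 0.843333 m.
A = ½ × 2.78 × 2.53 = 3.5167 m².
Resultant F = γ·h_c·A = 9.81 × 0.843333 × 3.5167 = 29.094 kN.
I_c = b·h³/36 = 2.78 × 2.53³/36 = 1.25056 m⁴.
Centre of pressure: y_p = y_c + I_c/(y_c·A) = 0.843333 + 1.25056/(0.843333 × 3.5167) = 0.843333 + 0.421667 = 1.265 m along the plane.
The resultant acts 0.843333 + 0.421667 = 1.265 m (along the plate) below the hinge at the top edge, so the moment about the hinge is M = F × 1.265 = 29.094 × 1.265 = 36.8039 kN·m.
A normal force at the bottom, 2.53 m from the hinge, must supply this moment: P = 36.8039/2.53 = 14.547 kN.

P ≈ 15 kN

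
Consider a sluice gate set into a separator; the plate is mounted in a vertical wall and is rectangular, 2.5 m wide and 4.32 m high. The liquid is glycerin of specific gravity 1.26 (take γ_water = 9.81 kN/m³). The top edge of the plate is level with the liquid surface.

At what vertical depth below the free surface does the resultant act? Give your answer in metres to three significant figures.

h_p = 2.88 m

γ = 1.26 × 9.81 = 12.3606 kN/m³.
The centroid lies 4.32/2 = 2.16 m below the top edge, so the centroid depth is h_c = 2.16 m.
A = 2.5 × 4.32 = 10.8 m².
Resultant F = γ·h_c·A = 12.3606 × 2.16 × 10.8 = 288.348 kN.
I_c = b·h³/12 = 2.5 × 4.32³/12 = 16.7962 m⁴.
Centre of pressure: y_p = y_c + I_c/(y_c·A) = 2.16 + 16.7962/(2.16 × 10.8) = 2.16 + 0.720002 = 2.88 m along the plane.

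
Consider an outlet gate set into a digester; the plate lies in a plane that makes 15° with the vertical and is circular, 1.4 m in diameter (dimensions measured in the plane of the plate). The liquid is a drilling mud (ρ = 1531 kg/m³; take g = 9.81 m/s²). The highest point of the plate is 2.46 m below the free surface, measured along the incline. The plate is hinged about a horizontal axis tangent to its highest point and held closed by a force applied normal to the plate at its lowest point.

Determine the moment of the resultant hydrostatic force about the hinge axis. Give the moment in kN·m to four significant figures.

M ≈ 52.13 kN·m

γ = ρg = 1531 × 9.81 / 1000 = 15.01911 kN/m³.
The plate makes 15° with the vertical, i.e. θ = 90° − 15° = 75° to the horizontal. Measuring y along the incline from the free-surface line, vertical depth h = y·sinθ with sinθ = 0.965926.
The centroid is at the centre, 0.7 m below the top of the plate, so y_c = 2.46 + 0.7 = 3.16 m and h_c = 3.16 × 0.965926 = 3.05233 m.
A = π(0.7)² = 1.53938 m².
Resultant F = γ·h_c·A = 15.01911 × 3.05233 × 1.53938 = 70.5702 kN.
I_c = πr⁴/4 = π × 0.7⁴/4 = 0.188574 m⁴.
Centre of pressure: y_p = y_c + I_c/(y_c·A) = 3.16 + 0.188574/(3.16 × 1.53938) = 3.16 + 0.0387658 = 3.19877 m along the plane.
The resultant acts 0.7 + 0.0387658 = 0.738766 m (along the plate) below the hinge at the top edge, so the moment about the hinge is M = F × 0.738766 = 70.5702 × 0.738766 = 52.1349 kN·m.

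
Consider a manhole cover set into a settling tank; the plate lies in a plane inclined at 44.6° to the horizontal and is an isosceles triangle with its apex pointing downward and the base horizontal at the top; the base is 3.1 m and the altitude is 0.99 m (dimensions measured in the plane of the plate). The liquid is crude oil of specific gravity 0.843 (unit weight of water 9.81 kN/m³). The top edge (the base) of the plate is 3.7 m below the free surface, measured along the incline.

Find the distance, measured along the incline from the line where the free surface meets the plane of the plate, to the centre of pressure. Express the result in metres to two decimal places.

γ = 0.843 × 9.81 = 8.26983 kN/m³.
Let θ = 44.6° be the plate's angle to the horizontal; measure y along the incline from where the plane meets the free surface. Vertical depth h = y·sinθ with sinθ = 0.702153.
With the apex down, the centroid sits h/3 = 0.99/3 = 0.33 m below the base (the top edge), so y_c = 3.7 + 0.33 = 4.03 m and h_c = 4.03 × 0.702153 = 2.82968 m.
A = ½ × 3.1 × 0.99 = 1.5345 m².
Resultant F = γ·h_c·A = 8.26983 × 2.82968 × 1.5345 = 35.9088 kN.
I_c = b·h³/36 = 3.1 × 0.99³/36 = 0.0835535 m⁴.
Centre of pressure: y_p = y_c + I_c/(y_c·A) = 4.03 + 0.0835535/(4.03 × 1.5345) = 4.03 + 0.0135112 = 4.04351 m along the plane.

y_p = 4.04 m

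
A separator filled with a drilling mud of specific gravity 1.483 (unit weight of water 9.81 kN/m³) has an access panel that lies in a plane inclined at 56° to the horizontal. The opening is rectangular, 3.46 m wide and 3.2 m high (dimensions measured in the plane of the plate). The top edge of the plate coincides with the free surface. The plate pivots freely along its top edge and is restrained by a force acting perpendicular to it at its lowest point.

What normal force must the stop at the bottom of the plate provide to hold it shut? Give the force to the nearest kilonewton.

γ = 1.483 × 9.81 = 14.54823 kN/m³.
Let θ = 56° be the plate's angle to the horizontal; measure y along the incline from where the plane meets the free surface. Vertical depth h = y·sinθ with sinθ = 0.829038.
The centroid lies 3.2/2 = 1.6 m below the top edge, so y_c = 1.6 m and h_c = 1.6 × 0.829038 = 1.32646 m.
A = 3.46 × 3.2 = 11.072 m².
Resultant F = γ·h_c·A = 14.54823 × 1.32646 × 11.072 = 213.664 kN.
I_c = b·h³/12 = 3.46 × 3.2³/12 = 9.44811 m⁴.
Centre of pressure: y_p = y_c + I_c/(y_c·A) = 1.6 + 9.44811/(1.6 × 11.072) = 1.6 + 0.533334 = 2.13333 m along the plane.
The resultant acts 1.6 + 0.533334 = 2.13333 m (along the plate) below the hinge at the top edge, so the moment about the hinge is M = F × 2.13333 = 213.664 × 2.13333 = 455.816 kN·m.
A normal force at the bottom, 3.2 m from the hinge, must supply this moment: P = 455.816/3.2 = 142.442 kN.

P ≈ 142 kN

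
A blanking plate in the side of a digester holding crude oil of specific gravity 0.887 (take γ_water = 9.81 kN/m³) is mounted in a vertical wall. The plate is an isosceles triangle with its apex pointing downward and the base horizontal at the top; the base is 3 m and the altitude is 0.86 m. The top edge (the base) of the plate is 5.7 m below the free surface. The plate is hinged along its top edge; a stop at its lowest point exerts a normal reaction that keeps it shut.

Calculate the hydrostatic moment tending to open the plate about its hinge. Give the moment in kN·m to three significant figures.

M ≈ 19.7 kN·m

γ = 0.887 × 9.81 = 8.70147 kN/m³.
With the apex down, the centroid sits h/3 = 0.86/3 = 0.286667 m below the base (the top edge), so the centroid depth is h_c = 5.7 + 0.286667 = 5.98667 m.
A = ½ × 3 × 0.86 = 1.29 m².
Resultant F = γ·h_c·A = 8.70147 × 5.98667 × 1.29 = 67.1997 kN.
I_c = b·h³/36 = 3 × 0.86³/36 = 0.0530047 m⁴.
Centre of pressure: y_p = y_c + I_c/(y_c·A) = 5.98667 + 0.0530047/(5.98667 × 1.29) = 5.98667 + 0.0068634 = 5.99353 m along the plane.
The resultant acts 0.286667 + 0.0068634 = 0.29353 m (along the plate) below the hinge at the top edge, so the moment about the hinge is M = F × 0.29353 = 67.1997 × 0.29353 = 19.7251 kN·m.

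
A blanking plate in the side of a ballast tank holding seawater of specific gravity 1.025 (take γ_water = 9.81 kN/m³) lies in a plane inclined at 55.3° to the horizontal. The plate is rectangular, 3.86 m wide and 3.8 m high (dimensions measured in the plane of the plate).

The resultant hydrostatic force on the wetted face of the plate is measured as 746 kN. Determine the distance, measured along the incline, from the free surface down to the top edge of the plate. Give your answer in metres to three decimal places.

y_top ≈ 4.252 m

γ = 1.025 × 9.81 = 10.05525 kN/m³.
A = 3.86 × 3.8 = 14.668 m².
From F = γ·h_c·A, the centroid depth is h_c = 746/(10.05525 × 14.668) = 5.05796 m.
Let θ = 55.3° be the plate's angle to the horizontal; measure y along the incline from where the plane meets the free surface. Vertical depth h = y·sinθ with sinθ = 0.822144.
Along the incline, y_c = h_c/sinθ = 5.05796/0.822144 = 6.15216 m.
The centroid lies 3.8/2 = 1.9 m below the top edge, so the top edge sits at y_top = 6.15216 − 1.9 = 4.25216 m along the incline.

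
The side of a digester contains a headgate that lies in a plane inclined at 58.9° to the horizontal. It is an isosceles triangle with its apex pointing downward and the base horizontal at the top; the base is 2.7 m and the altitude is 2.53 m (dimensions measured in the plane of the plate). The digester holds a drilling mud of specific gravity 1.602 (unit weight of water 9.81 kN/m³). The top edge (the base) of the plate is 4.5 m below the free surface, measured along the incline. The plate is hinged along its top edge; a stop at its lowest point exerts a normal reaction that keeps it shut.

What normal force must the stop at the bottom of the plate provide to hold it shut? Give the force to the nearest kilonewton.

P ≈ 88 kN

γ = 1.602 × 9.81 = 15.71562 kN/m³.
Let θ = 58.9° be the plate's angle to the horizontal; measure y along the incline from where the plane meets the free surface. Vertical depth h = y·sinθ with sinθ = 0.856267.
With the apex down, the centroid sits h/3 = 2.53/3 = 0.843333 m below the base (the top edge), so y_c = 4.5 + 0.843333 = 5.34333 m and h_c = 5.34333 × 0.856267 = 4.57532 m.
A = ½ × 2.7 × 2.53 = 3.4155 m².
Resultant F = γ·h_c·A = 15.71562 × 4.57532 × 3.4155 = 245.588 kN.
I_c = b·h³/36 = 2.7 × 2.53³/36 = 1.21457 m⁴.
Centre of pressure: y_p = y_c + I_c/(y_c·A) = 5.34333 + 1.21457/(5.34333 × 3.4155) = 5.34333 + 0.0665513 = 5.40988 m along the plane.
The resultant acts 0.843333 + 0.0665513 = 0.909884 m (along the plate) below the hinge at the top edge, so the moment about the hinge is M = F × 0.909884 = 245.588 × 0.909884 = 223.457 kN·m.
A normal force at the bottom, 2.53 m from the hinge, must supply this moment: P = 223.457/2.53 = 88.3229 kN.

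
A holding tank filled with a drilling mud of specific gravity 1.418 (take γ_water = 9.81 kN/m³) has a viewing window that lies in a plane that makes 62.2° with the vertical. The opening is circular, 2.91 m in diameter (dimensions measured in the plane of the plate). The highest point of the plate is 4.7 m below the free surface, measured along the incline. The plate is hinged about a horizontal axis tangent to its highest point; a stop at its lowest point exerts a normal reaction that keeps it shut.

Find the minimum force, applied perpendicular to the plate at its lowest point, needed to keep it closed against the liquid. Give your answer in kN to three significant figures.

P ≈ 141 kN

γ = 1.418 × 9.81 = 13.91058 kN/m³.
The plate makes 62.2° with the vertical, i.e. θ = 90° − 62.2° = 27.8° to the horizontal. Measuring y along the incline from the free-surface line, vertical depth h = y·sinθ with sinθ = 0.466387.
The centroid is at the centre, 1.455 m below the top of the plate, so y_c = 4.7 + 1.455 = 6.155 m and h_c = 6.155 × 0.466387 = 2.87061 m.
A = π(1.455)² = 6.65083 m².
Resultant F = γ·h_c·A = 13.91058 × 2.87061 × 6.65083 = 265.58 kN.
I_c = πr⁴/4 = π × 1.455⁴/4 = 3.51999 m⁴.
Centre of pressure: y_p = y_c + I_c/(y_c·A) = 6.155 + 3.51999/(6.155 × 6.65083) = 6.155 + 0.0859879 = 6.24099 m along the plane.
The resultant acts 1.455 + 0.0859879 = 1.54099 m (along the plate) below the hinge at the top edge, so the moment about the hinge is M = F × 1.54099 = 265.58 × 1.54099 = 409.256 kN·m.
A normal force at the bottom, 2.91 m from the hinge, must supply this moment: P = 409.256/2.91 = 140.638 kN.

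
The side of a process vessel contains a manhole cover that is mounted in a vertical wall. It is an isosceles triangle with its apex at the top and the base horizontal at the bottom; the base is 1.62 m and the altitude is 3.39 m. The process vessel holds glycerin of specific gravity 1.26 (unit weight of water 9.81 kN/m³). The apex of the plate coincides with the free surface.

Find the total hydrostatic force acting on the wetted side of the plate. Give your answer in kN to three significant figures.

F ≈ 76.7 kN

γ = 1.26 × 9.81 = 12.3606 kN/m³.
With the apex up, the centroid sits 2h/3 = 2 × 3.39/3 = 2.26 m below the apex, so the centroid depth is h_c = 2.26 m.
A = ½ × 1.62 × 3.39 = 2.7459 m².
Resultant F = γ·h_c·A = 12.3606 × 2.26 × 2.7459 = 76.7066 kN.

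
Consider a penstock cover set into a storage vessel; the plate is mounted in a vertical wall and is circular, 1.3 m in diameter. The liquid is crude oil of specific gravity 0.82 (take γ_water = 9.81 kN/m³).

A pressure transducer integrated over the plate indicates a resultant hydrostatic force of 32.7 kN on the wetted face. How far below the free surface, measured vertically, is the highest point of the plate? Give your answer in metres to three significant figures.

d_top ≈ 2.41 m

γ = 0.82 × 9.81 = 8.0442 kN/m³.
A = π(0.65)² = 1.32732 m².
From F = γ·h_c·A, the centroid depth is h_c = 32.7/(8.0442 × 1.32732) = 3.06259 m.
The centroid is at the centre, 0.65 m below the top of the plate, so the highest point sits at h_top = 3.06259 − 0.65 = 2.41259 m below the surface.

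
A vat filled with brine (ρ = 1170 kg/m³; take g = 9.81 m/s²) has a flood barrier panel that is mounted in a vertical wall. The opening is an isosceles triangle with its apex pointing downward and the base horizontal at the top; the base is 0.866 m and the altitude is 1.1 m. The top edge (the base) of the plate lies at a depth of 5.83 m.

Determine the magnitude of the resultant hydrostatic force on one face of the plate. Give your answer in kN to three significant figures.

γ = ρg = 1170 × 9.81 / 1000 = 11.4777 kN/m³.
With the apex down, the centroid sits h/3 = 1.1/3 = 0.366667 m below the base (the top edge), so the centroid depth is h_c = 5.83 + 0.366667 = 6.19667 m.
A = ½ × 0.866 × 1.1 = 0.4763 m².
Resultant F = γ·h_c·A = 11.4777 × 6.19667 × 0.4763 = 33.8761 kN.

F ≈ 33.9 kN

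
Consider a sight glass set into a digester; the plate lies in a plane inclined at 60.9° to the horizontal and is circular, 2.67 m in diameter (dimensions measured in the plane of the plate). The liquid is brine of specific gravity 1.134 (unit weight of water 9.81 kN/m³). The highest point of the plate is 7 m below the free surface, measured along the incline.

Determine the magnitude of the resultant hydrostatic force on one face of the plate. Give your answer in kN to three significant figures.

F ≈ 454 kN

γ = 1.134 × 9.81 = 11.12454 kN/m³.
Let θ = 60.9° be the plate's angle to the horizontal; measure y along the incline from where the plane meets the free surface. Vertical depth h = y·sinθ with sinθ = 0.873772.
The centroid is at the centre, 1.335 m below the top of the plate, so y_c = 7 + 1.335 = 8.335 m and h_c = 8.335 × 0.873772 = 7.28289 m.
A = π(1.335)² = 5.59902 m².
Resultant F = γ·h_c·A = 11.12454 × 7.28289 × 5.59902 = 453.626 kN.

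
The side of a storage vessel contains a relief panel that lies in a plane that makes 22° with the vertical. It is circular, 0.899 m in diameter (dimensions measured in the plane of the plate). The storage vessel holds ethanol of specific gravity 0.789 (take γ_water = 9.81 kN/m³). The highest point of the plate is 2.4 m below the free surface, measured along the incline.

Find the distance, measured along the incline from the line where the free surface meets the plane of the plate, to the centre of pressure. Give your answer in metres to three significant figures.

γ = 0.789 × 9.81 = 7.74009 kN/m³.
The plate makes 22° with the vertical, i.e. θ = 90° − 22° = 68° to the horizontal. Measuring y along the incline from the free-surface line, vertical depth h = y·sinθ with sinθ = 0.927184.
The centroid is at the centre, 0.4495 m below the top of the plate, so y_c = 2.4 + 0.4495 = 2.8495 m and h_c = 2.8495 × 0.927184 = 2.64201 m.
A = π(0.4495)² = 0.63476 m².
Resultant F = γ·h_c·A = 7.74009 × 2.64201 × 0.63476 = 12.9805 kN.
I_c = πr⁴/4 = π × 0.4495⁴/4 = 0.0320633 m⁴.
Centre of pressure: y_p = y_c + I_c/(y_c·A) = 2.8495 + 0.0320633/(2.8495 × 0.63476) = 2.8495 + 0.0177268 = 2.86723 m along the plane.

y_p = 2.87 m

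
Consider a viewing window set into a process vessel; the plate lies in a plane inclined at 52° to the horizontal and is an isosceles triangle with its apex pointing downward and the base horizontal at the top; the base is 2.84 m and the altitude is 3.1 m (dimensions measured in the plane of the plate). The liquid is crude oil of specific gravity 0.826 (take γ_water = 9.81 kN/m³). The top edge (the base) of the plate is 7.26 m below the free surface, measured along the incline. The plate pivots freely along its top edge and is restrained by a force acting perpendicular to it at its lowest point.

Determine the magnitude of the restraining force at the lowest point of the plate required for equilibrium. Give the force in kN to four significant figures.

P ≈ 82.54 kN

γ = 0.826 × 9.81 = 8.10306 kN/m³.
Let θ = 52° be the plate's angle to the horizontal; measure y along the incline from where the plane meets the free surface. Vertical depth h = y·sinθ with sinθ = 0.788011.
With the apex down, the centroid sits h/3 = 3.1/3 = 1.03333 m below the base (the top edge), so y_c = 7.26 + 1.03333 = 8.29333 m and h_c = 8.29333 × 0.788011 = 6.53524 m.
A = ½ × 2.84 × 3.1 = 4.402 m².
Resultant F = γ·h_c·A = 8.10306 × 6.53524 × 4.402 = 233.11 kN.
I_c = b·h³/36 = 2.84 × 3.1³/36 = 2.35018 m⁴.
Centre of pressure: y_p = y_c + I_c/(y_c·A) = 8.29333 + 2.35018/(8.29333 × 4.402) = 8.29333 + 0.0643757 = 8.35771 m along the plane.
The resultant acts 1.03333 + 0.0643757 = 1.09771 m (along the plate) below the hinge at the top edge, so the moment about the hinge is M = F × 1.09771 = 233.11 × 1.09771 = 255.887 kN·m.
A normal force at the bottom, 3.1 m from the hinge, must supply this moment: P = 255.887/3.1 = 82.5442 kN.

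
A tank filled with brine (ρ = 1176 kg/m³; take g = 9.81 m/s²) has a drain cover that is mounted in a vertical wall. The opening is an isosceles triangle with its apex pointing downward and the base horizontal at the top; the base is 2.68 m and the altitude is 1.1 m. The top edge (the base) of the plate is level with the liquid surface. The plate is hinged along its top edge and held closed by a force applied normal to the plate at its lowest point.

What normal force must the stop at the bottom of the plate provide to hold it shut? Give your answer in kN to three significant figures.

P ≈ 3.12 kN

γ = ρg = 1176 × 9.81 / 1000 = 11.53656 kN/m³.
With the apex down, the centroid sits h/3 = 1.1/3 = 0.366667 m below the base (the top edge), so the centroid depth is h_c = 0.366667 m.
A = ½ × 2.68 × 1.1 = 1.474 m².
Resultant F = γ·h_c·A = 11.53656 × 0.366667 × 1.474 = 6.23513 kN.
I_c = b·h³/36 = 2.68 × 1.1³/36 = 0.0990856 m⁴.
Centre of pressure: y_p = y_c + I_c/(y_c·A) = 0.366667 + 0.0990856/(0.366667 × 1.474) = 0.366667 + 0.183333 = 0.55 m along the plane.
The resultant acts 0.366667 + 0.183333 = 0.55 m (along the plate) below the hinge at the top edge, so the moment about the hinge is M = F × 0.55 = 6.23513 × 0.55 = 3.42932 kN·m.
A normal force at the bottom, 1.1 m from the hinge, must supply this moment: P = 3.42932/1.1 = 3.11756 kN.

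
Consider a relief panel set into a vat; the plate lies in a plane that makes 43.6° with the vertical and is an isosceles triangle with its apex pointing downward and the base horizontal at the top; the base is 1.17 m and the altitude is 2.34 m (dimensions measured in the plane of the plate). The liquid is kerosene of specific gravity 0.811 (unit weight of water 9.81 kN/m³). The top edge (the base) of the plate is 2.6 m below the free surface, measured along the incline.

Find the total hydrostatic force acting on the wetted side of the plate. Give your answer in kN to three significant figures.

γ = 0.811 × 9.81 = 7.95591 kN/m³.
The plate makes 43.6° with the vertical, i.e. θ = 90° − 43.6° = 46.4° to the horizontal. Measuring y along the incline from the free-surface line, vertical depth h = y·sinθ with sinθ = 0.724172.
With the apex down, the centroid sits h/3 = 2.34/3 = 0.78 m below the base (the top edge), so y_c = 2.6 + 0.78 = 3.38 m and h_c = 3.38 × 0.724172 = 2.4477 m.
A = ½ × 1.17 × 2.34 = 1.3689 m².
Resultant F = γ·h_c·A = 7.95591 × 2.4477 × 1.3689 = 26.6575 kN.

F ≈ 26.7 kN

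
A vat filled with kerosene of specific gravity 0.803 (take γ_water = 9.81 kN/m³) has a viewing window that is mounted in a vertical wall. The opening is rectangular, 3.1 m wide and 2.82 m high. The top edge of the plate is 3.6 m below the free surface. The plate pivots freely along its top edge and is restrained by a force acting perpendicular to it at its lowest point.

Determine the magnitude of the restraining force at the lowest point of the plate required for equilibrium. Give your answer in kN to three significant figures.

P ≈ 189 kN

γ = 0.803 × 9.81 = 7.87743 kN/m³.
The centroid lies 2.82/2 = 1.41 m below the top edge, so the centroid depth is h_c = 3.6 + 1.41 = 5.01 m.
A = 3.1 × 2.82 = 8.742 m².
Resultant F = γ·h_c·A = 7.87743 × 5.01 × 8.742 = 345.011 kN.
I_c = b·h³/12 = 3.1 × 2.82³/12 = 5.79332 m⁴.
Centre of pressure: y_p = y_c + I_c/(y_c·A) = 5.01 + 5.79332/(5.01 × 8.742) = 5.01 + 0.132275 = 5.14227 m along the plane.
The resultant acts 1.41 + 0.132275 = 1.54227 m (along the plate) below the hinge at the top edge, so the moment about the hinge is M = F × 1.54227 = 345.011 × 1.54227 = 532.1 kN·m.
A normal force at the bottom, 2.82 m from the hinge, must supply this moment: P = 532.1/2.82 = 188.688 kN.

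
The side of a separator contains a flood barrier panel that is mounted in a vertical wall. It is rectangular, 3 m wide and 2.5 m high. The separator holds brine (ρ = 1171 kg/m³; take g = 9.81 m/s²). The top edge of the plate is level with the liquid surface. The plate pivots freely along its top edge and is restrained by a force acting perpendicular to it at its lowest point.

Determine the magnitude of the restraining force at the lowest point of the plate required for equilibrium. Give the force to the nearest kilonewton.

P ≈ 72 kN

γ = ρg = 1171 × 9.81 / 1000 = 11.48751 kN/m³.
The centroid lies 2.5/2 = 1.25 m below the top edge, so the centroid depth is h_c = 1.25 m.
A = 3 × 2.5 = 7.5 m².
Resultant F = γ·h_c·A = 11.48751 × 1.25 × 7.5 = 107.695 kN.
I_c = b·h³/12 = 3 × 2.5³/12 = 3.90625 m⁴.
Centre of pressure: y_p = y_c + I_c/(y_c·A) = 1.25 + 3.90625/(1.25 × 7.5) = 1.25 + 0.416667 = 1.66667 m along the plane.
The resultant acts 1.25 + 0.416667 = 1.66667 m (along the plate) below the hinge at the top edge, so the moment about the hinge is M = F × 1.66667 = 107.695 × 1.66667 = 179.492 kN·m.
A normal force at the bottom, 2.5 m from the hinge, must supply this moment: P = 179.492/2.5 = 71.7968 kN.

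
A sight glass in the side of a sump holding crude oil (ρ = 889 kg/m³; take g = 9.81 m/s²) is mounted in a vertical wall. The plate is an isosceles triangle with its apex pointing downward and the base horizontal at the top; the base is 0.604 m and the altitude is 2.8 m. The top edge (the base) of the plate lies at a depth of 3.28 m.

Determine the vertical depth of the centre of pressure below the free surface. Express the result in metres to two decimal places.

γ = ρg = 889 × 9.81 / 1000 = 8.72109 kN/m³.
With the apex down, the centroid sits h/3 = 2.8/3 = 0.933333 m below the base (the top edge), so the centroid depth is h_c = 3.28 + 0.933333 = 4.21333 m.
A = ½ × 0.604 × 2.8 = 0.8456 m².
Resultant F = γ·h_c·A = 8.72109 × 4.21333 × 0.8456 = 31.0714 kN.
I_c = b·h³/36 = 0.604 × 2.8³/36 = 0.368306 m⁴.
Centre of pressure: y_p = y_c + I_c/(y_c·A) = 4.21333 + 0.368306/(4.21333 × 0.8456) = 4.21333 + 0.103376 = 4.31671 m along the plane.

h_p = 4.32 m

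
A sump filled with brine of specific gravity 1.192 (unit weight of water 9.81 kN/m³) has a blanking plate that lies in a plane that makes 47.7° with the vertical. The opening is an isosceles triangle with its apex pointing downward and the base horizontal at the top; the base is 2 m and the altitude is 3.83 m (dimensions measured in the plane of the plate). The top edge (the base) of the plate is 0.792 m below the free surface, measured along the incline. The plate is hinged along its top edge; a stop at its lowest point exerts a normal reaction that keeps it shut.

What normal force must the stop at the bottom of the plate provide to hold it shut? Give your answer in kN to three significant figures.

γ = 1.192 × 9.81 = 11.69352 kN/m³.
The plate makes 47.7° with the vertical, i.e. θ = 90° − 47.7° = 42.3° to the horizontal. Measuring y along the incline from the free-surface line, vertical depth h = y·sinθ with sinθ = 0.673013.
With the apex down, the centroid sits h/3 = 3.83/3 = 1.27667 m below the base (the top edge), so y_c = 0.792 + 1.27667 = 2.06867 m and h_c = 2.06867 × 0.673013 = 1.39224 m.
A = ½ × 2 × 3.83 = 3.83 m².
Resultant F = γ·h_c·A = 11.69352 × 1.39224 × 3.83 = 62.3531 kN.
I_c = b·h³/36 = 2 × 3.83³/36 = 3.12122 m⁴.
Centre of pressure: y_p = y_c + I_c/(y_c·A) = 2.06867 + 3.12122/(2.06867 × 3.83) = 2.06867 + 0.393944 = 2.46261 m along the plane.
The resultant acts 1.27667 + 0.393944 = 1.67061 m (along the plate) below the hinge at the top edge, so the moment about the hinge is M = F × 1.67061 = 62.3531 × 1.67061 = 104.168 kN·m.
A normal force at the bottom, 3.83 m from the hinge, must supply this moment: P = 104.168/3.83 = 27.1979 kN.

P ≈ 27.2 kN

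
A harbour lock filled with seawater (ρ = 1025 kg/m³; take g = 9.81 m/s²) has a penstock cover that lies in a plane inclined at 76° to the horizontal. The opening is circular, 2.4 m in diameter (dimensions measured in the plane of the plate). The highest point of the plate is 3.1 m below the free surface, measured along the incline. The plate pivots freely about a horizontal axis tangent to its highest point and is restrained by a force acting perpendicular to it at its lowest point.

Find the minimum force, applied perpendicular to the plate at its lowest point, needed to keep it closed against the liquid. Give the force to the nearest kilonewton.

γ = ρg = 1025 × 9.81 / 1000 = 10.05525 kN/m³.
Let θ = 76° be the plate's angle to the horizontal; measure y along the incline from where the plane meets the free surface. Vertical depth h = y·sinθ with sinθ = 0.970296.
The centroid is at the centre, 1.2 m below the top of the plate, so y_c = 3.1 + 1.2 = 4.3 m and h_c = 4.3 × 0.970296 = 4.17227 m.
A = π(1.2)² = 4.52389 m².
Resultant F = γ·h_c·A = 10.05525 × 4.17227 × 4.52389 = 189.792 kN.
I_c = πr⁴/4 = π × 1.2⁴/4 = 1.6286 m⁴.
Centre of pressure: y_p = y_c + I_c/(y_c·A) = 4.3 + 1.6286/(4.3 × 4.52389) = 4.3 + 0.0837209 = 4.38372 m along the plane.
The resultant acts 1.2 + 0.0837209 = 1.28372 m (along the plate) below the hinge at the top edge, so the moment about the hinge is M = F × 1.28372 = 189.792 × 1.28372 = 243.64 kN·m.
A normal force at the bottom, 2.4 m from the hinge, must supply this moment: P = 243.64/2.4 = 101.517 kN.

P ≈ 102 kN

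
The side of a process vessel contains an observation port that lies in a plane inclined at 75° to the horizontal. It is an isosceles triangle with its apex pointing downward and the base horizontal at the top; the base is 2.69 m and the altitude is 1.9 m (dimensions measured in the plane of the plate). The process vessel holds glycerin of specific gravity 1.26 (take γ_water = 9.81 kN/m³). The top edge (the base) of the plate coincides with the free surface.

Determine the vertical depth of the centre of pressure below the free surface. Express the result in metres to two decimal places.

h_p = 0.92 m

γ = 1.26 × 9.81 = 12.3606 kN/m³.
Let θ = 75° be the plate's angle to the horizontal; measure y along the incline from where the plane meets the free surface. Vertical depth h = y·sinθ with sinθ = 0.965926.
With the apex down, the centroid sits h/3 = 1.9/3 = 0.633333 m below the base (the top edge), so y_c = 0.633333 m and h_c = 0.633333 × 0.965926 = 0.611753 m.
A = ½ × 2.69 × 1.9 = 2.5555 m².
Resultant F = γ·h_c·A = 12.3606 × 0.611753 × 2.5555 = 19.3238 kN.
I_c = b·h³/36 = 2.69 × 1.9³/36 = 0.51252 m⁴.
Centre of pressure: y_p = y_c + I_c/(y_c·A) = 0.633333 + 0.51252/(0.633333 × 2.5555) = 0.633333 + 0.316667 = 0.95 m along the plane.
Vertically, h_p = y_p·sinθ = 0.95 × 0.965926 = 0.91763 m.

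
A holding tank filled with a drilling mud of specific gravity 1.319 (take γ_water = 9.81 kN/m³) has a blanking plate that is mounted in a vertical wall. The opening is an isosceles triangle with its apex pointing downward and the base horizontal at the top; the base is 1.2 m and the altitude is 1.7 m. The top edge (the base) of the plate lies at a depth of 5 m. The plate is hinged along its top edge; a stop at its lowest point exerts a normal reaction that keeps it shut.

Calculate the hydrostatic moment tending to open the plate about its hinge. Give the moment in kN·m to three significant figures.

M ≈ 43.8 kN·m

γ = 1.319 × 9.81 = 12.93939 kN/m³.
With the apex down, the centroid sits h/3 = 1.7/3 = 0.566667 m below the base (the top edge), so the centroid depth is h_c = 5 + 0.566667 = 5.56667 m.
A = ½ × 1.2 × 1.7 = 1.02 m².
Resultant F = γ·h_c·A = 12.93939 × 5.56667 × 1.02 = 73.4699 kN.
I_c = b·h³/36 = 1.2 × 1.7³/36 = 0.163767 m⁴.
Centre of pressure: y_p = y_c + I_c/(y_c·A) = 5.56667 + 0.163767/(5.56667 × 1.02) = 5.56667 + 0.0288424 = 5.59551 m along the plane.
The resultant acts 0.566667 + 0.0288424 = 0.595509 m (along the plate) below the hinge at the top edge, so the moment about the hinge is M = F × 0.595509 = 73.4699 × 0.595509 = 43.752 kN·m.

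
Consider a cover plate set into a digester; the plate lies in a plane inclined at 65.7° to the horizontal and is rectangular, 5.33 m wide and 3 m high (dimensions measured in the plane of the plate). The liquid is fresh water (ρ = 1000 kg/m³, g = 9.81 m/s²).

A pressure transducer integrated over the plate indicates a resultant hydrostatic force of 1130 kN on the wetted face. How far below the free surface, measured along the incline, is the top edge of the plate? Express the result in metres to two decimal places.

γ = ρg = 1000 × 9.81 = 9810 N/m³ = 9.81 kN/m³.
A = 5.33 × 3 = 15.99 m².
From F = γ·h_c·A, the centroid depth is h_c = 1130/(9.81 × 15.99) = 7.20379 m.
Let θ = 65.7° be the plate's angle to the horizontal; measure y along the incline from where the plane meets the free surface. Vertical depth h = y·sinθ with sinθ = 0.911403.
Along the incline, y_c = h_c/sinθ = 7.20379/0.911403 = 7.90407 m.
The centroid lies 3/2 = 1.5 m below the top edge, so the top edge sits at y_top = 7.90407 − 1.5 = 6.40407 m along the incline.

y_top ≈ 6.40 m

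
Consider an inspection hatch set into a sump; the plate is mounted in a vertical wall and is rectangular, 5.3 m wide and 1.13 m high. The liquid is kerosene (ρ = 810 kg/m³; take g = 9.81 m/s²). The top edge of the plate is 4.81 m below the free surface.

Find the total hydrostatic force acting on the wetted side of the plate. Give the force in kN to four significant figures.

γ = ρg = 810 × 9.81 / 1000 = 7.9461 kN/m³.
The centroid lies 1.13/2 = 0.565 m below the top edge, so the centroid depth is h_c = 4.81 + 0.565 = 5.375 m.
A = 5.3 × 1.13 = 5.989 m².
Resultant F = γ·h_c·A = 7.9461 × 5.375 × 5.989 = 255.792 kN.

F ≈ 255.8 kN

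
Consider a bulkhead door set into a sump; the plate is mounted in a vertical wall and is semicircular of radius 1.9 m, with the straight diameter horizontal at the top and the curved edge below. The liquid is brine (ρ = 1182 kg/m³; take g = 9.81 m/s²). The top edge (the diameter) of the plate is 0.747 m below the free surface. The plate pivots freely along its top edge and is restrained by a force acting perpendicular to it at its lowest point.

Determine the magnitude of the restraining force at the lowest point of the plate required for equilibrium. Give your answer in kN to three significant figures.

P ≈ 52.1 kN

γ = ρg = 1182 × 9.81 / 1000 = 11.59542 kN/m³.
The centroid of a semicircle lies 4r/(3π) = 0.806385 m from the diameter, here below the top edge, so the centroid depth is h_c = 0.747 + 0.806385 = 1.55339 m.
A = πr²/2 = π × 1.9²/2 = 5.67057 m².
Resultant F = γ·h_c·A = 11.59542 × 1.55339 × 5.67057 = 102.139 kN.
I_c = (π/8 − 8/(9π))·r⁴ = 0.109757 × 1.9⁴ = 1.43036 m⁴.
Centre of pressure: y_p = y_c + I_c/(y_c·A) = 1.55339 + 1.43036/(1.55339 × 5.67057) = 1.55339 + 0.162382 = 1.71577 m along the plane.
The resultant acts 0.806385 + 0.162382 = 0.968767 m (along the plate) below the hinge at the top edge, so the moment about the hinge is M = F × 0.968767 = 102.139 × 0.968767 = 98.9489 kN·m.
A normal force at the bottom, 1.9 m from the hinge, must supply this moment: P = 98.9489/1.9 = 52.0784 kN.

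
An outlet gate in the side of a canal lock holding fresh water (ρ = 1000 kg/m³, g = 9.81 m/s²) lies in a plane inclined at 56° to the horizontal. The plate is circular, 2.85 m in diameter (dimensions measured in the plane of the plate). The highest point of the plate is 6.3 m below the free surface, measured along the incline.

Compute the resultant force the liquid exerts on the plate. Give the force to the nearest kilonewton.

F ≈ 401 kN

γ = ρg = 1000 × 9.81 = 9810 N/m³ = 9.81 kN/m³.
Let θ = 56° be the plate's angle to the horizontal; measure y along the incline from where the plane meets the free surface. Vertical depth h = y·sinθ with sinθ = 0.829038.
The centroid is at the centre, 1.425 m below the top of the plate, so y_c = 6.3 + 1.425 = 7.725 m and h_c = 7.725 × 0.829038 = 6.40432 m.
A = π(1.425)² = 6.3794 m².
Resultant F = γ·h_c·A = 9.81 × 6.40432 × 6.3794 = 400.795 kN.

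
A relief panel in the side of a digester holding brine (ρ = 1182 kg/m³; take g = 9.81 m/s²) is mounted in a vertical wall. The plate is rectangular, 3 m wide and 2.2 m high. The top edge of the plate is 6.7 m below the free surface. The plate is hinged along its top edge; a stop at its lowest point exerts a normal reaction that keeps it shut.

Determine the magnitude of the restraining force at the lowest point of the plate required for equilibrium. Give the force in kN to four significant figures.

P ≈ 312.5 kN

γ = ρg = 1182 × 9.81 / 1000 = 11.59542 kN/m³.
The centroid lies 2.2/2 = 1.1 m below the top edge, so the centroid depth is h_c = 6.7 + 1.1 = 7.8 m.
A = 3 × 2.2 = 6.6 m².
Resultant F = γ·h_c·A = 11.59542 × 7.8 × 6.6 = 596.932 kN.
I_c = b·h³/12 = 3 × 2.2³/12 = 2.662 m⁴.
Centre of pressure: y_p = y_c + I_c/(y_c·A) = 7.8 + 2.662/(7.8 × 6.6) = 7.8 + 0.0517094 = 7.85171 m along the plane.
The resultant acts 1.1 + 0.0517094 = 1.15171 m (along the plate) below the hinge at the top edge, so the moment about the hinge is M = F × 1.15171 = 596.932 × 1.15171 = 687.493 kN·m.
A normal force at the bottom, 2.2 m from the hinge, must supply this moment: P = 687.493/2.2 = 312.497 kN.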